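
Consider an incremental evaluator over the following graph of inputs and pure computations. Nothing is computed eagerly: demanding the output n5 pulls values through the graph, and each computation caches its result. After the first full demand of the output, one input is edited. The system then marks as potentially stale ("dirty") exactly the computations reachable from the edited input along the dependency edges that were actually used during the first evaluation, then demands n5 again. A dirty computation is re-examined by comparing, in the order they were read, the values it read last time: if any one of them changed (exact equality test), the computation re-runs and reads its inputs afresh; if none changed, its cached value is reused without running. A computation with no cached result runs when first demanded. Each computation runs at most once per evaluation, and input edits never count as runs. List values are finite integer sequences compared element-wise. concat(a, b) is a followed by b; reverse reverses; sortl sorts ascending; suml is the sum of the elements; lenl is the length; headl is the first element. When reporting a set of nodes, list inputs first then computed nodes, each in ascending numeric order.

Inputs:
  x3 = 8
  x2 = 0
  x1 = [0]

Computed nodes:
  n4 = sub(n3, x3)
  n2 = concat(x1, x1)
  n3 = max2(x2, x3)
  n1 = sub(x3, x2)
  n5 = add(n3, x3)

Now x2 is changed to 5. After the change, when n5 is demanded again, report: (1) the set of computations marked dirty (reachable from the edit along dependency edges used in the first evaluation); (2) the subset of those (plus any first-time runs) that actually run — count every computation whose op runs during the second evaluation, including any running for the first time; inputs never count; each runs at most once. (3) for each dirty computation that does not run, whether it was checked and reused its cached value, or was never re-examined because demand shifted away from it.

Initial pass — values computed on the first demand:
  n3 = max2(0, 8) = 8
  n5 = add(8, 8) = 16

Second demand — change propagation:
  n3: re-runs because x2 0->5; new result 8 (unchanged).
  n5: re-examined; everything it read last time is the same (n3 unchanged, x3 unchanged) — cache 16 kept, no run.

The important point: n3 recomputes to an identical value, and the output ends up unchanged.

Dirty set: n3, n5.
Run set: n3 (1 run).
Re-examined without running (cache reused): n5.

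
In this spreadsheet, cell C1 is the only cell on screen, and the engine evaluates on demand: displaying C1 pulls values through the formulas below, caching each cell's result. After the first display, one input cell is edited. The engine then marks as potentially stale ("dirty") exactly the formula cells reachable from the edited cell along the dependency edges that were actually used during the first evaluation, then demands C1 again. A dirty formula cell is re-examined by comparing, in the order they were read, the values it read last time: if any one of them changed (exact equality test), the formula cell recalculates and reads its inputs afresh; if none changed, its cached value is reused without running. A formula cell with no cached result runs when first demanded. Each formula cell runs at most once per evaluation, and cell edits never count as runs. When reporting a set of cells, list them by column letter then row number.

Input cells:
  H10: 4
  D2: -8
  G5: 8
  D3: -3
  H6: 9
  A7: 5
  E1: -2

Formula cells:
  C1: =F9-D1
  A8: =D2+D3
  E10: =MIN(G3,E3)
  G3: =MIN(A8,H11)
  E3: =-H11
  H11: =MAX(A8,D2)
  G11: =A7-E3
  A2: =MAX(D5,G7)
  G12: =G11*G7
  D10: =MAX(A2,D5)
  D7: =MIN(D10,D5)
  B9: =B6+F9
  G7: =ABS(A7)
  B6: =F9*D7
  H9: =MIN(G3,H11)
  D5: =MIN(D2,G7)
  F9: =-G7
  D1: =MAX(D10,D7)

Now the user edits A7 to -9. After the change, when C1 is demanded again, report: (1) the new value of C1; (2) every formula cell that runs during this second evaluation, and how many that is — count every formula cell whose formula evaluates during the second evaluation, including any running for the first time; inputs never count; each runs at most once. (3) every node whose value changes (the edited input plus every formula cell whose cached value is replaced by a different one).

C1 now evaluates to -18.
Run set: A2, C1, D1, D5, D7, D10, F9, G7 (8 run).
Changed values: A2, A7, C1, D1, D10, F9, G7.

Initial pass — values computed on the first demand:
  G7 = ABS(5) = 5
  D5 = MIN(-8, 5) = -8
  A2 = MAX(-8, 5) = 5
  D10 = MAX(5, -8) = 5
  D7 = MIN(5, -8) = -8
  D1 = MAX(5, -8) = 5
  F9 = -(5) = -5
  C1 = -5 - 5 = -10

Second demand — change propagation:
  G7: re-runs because A7 5->-9; new result 9.
  D5: re-runs because G7 5->9; new result -8 (unchanged).
  A2: re-runs because G7 5->9; new result 9.
  D10: re-runs because A2 5->9; new result 9.
  D7: re-runs because D10 5->9; new result -8 (unchanged).
  D1: re-runs because D10 5->9; new result 9.
  F9: re-runs because G7 5->9; new result -9.
  C1: re-runs because F9 -5->-9; D1 5->9; new result -18.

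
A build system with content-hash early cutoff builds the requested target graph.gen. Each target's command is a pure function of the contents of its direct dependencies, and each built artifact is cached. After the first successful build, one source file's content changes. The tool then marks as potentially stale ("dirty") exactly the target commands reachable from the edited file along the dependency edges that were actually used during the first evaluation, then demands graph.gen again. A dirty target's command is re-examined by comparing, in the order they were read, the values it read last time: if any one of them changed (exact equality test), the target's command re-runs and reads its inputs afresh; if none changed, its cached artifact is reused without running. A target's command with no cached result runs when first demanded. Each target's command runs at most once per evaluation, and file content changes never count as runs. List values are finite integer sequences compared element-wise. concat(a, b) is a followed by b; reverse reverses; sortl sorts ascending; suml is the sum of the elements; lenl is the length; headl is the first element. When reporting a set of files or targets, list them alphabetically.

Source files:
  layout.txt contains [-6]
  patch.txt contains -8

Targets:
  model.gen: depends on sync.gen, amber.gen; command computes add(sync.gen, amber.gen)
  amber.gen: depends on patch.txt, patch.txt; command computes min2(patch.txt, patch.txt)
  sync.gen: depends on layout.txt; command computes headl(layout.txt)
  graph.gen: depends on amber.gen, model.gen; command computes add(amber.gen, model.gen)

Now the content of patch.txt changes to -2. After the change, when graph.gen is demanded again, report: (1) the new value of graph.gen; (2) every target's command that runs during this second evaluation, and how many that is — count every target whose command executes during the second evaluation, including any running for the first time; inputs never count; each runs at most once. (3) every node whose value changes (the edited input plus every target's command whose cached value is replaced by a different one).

New value of graph.gen: -10.
Target commands that run: amber.gen, graph.gen, model.gen — 3 in total.
Values that change: amber.gen, graph.gen, model.gen, patch.txt.

First evaluation (everything demanded from the output):
  amber.gen = min2(-8, -8) = -8
  sync.gen = headl([-6]) = -6
  model.gen = add(-6, -8) = -14
  graph.gen = add(-8, -14) = -22

Propagation after the edit:
  amber.gen: runs — patch.txt -8->-2; patch.txt -8->-2; result -2.
  model.gen: runs — amber.gen -8->-2; result -8.
  graph.gen: runs — amber.gen -8->-2; model.gen -14->-8; result -10.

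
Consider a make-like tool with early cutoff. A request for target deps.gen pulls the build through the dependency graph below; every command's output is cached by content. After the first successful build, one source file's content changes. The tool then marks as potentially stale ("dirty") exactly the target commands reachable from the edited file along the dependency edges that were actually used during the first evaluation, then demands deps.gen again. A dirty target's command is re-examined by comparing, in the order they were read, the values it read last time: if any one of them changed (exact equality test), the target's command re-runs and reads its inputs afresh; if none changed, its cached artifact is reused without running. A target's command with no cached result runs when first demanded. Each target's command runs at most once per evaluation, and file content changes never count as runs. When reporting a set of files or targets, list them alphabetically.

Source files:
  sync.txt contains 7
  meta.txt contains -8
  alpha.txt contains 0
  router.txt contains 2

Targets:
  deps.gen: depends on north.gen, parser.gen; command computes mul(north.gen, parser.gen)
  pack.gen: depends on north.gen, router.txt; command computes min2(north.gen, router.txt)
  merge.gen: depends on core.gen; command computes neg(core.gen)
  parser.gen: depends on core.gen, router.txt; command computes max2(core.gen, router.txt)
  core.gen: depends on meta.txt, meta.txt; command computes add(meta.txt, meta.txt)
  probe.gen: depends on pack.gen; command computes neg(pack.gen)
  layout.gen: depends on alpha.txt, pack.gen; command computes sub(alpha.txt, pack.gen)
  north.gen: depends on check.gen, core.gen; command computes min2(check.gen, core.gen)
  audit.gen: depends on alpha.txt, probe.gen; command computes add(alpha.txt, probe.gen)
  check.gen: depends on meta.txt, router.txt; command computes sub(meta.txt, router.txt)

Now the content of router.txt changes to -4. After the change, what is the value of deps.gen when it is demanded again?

Demanding deps.gen again yields 64.

First demand of the output computes:
  check.gen = sub(-8, 2) = -10
  core.gen = add(-8, -8) = -16
  north.gen = min2(-10, -16) = -16
  parser.gen = max2(-16, 2) = 2
  deps.gen = mul(-16, 2) = -32

After the edit, cleaning proceeds:
  check.gen: a read changed (router.txt 2->-4) — executes, giving -4.
  north.gen: a read changed (check.gen -10->-4) — executes, giving -16 — identical to its old value.
  parser.gen: a read changed (router.txt 2->-4) — executes, giving -4.
  deps.gen: a read changed (parser.gen 2->-4) — executes, giving 64.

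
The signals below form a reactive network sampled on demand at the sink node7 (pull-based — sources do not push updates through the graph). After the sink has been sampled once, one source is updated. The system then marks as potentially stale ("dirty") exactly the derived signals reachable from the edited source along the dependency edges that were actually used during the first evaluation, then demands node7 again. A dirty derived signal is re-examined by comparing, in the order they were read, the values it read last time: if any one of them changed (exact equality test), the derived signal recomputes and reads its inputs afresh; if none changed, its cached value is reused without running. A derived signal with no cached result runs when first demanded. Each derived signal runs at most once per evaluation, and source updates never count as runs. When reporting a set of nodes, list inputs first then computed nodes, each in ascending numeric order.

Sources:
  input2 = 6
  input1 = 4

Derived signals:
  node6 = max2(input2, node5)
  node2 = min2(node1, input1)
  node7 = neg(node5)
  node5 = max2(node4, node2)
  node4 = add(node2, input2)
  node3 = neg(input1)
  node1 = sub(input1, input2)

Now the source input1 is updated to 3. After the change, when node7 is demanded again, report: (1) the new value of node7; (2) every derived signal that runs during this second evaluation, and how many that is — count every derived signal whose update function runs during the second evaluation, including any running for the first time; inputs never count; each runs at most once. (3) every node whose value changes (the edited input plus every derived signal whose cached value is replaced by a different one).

Initial pass — values computed on the first demand:
  node1 = sub(4, 6) = -2
  node2 = min2(-2, 4) = -2
  node4 = add(-2, 6) = 4
  node5 = max2(4, -2) = 4
  node7 = neg(4) = -4

Second demand — change propagation:
  node1: re-runs because input1 4->3; new result -3.
  node2: re-runs because node1 -2->-3; input1 4->3; new result -3.
  node4: re-runs because node2 -2->-3; new result 3.
  node5: re-runs because node4 4->3; node2 -2->-3; new result 3.
  node7: re-runs because node5 4->3; new result -3.

node7 now evaluates to -3.
Run set: node1, node2, node4, node5, node7 (5 run).
Changed values: input1, node1, node2, node4, node5, node7.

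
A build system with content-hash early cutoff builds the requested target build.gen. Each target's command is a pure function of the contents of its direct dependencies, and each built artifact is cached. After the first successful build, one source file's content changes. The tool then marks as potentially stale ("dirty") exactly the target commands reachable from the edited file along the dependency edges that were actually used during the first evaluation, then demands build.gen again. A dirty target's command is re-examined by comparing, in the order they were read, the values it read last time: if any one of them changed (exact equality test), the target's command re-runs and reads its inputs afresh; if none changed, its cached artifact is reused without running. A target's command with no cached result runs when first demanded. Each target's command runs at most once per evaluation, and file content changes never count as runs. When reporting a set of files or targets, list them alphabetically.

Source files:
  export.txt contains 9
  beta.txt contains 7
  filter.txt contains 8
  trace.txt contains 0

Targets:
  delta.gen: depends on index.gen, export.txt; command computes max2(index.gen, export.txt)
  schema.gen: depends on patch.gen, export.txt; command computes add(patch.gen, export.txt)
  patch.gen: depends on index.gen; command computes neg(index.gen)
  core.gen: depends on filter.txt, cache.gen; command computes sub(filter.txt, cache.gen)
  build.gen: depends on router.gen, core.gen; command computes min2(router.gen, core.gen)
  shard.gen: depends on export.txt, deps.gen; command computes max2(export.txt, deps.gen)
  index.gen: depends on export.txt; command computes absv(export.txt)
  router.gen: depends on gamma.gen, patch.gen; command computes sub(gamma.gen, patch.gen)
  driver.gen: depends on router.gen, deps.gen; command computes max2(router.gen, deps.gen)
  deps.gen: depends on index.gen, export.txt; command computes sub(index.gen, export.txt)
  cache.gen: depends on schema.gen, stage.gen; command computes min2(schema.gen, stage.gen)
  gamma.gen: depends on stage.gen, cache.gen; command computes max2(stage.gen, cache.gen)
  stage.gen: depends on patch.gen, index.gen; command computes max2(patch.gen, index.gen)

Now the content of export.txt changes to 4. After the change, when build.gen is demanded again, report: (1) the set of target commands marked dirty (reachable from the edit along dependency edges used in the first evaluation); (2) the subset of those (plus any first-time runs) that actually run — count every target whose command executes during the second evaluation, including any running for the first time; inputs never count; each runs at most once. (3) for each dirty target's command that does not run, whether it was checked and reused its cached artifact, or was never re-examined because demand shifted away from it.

First evaluation (everything demanded from the output):
  index.gen = absv(9) = 9
  patch.gen = neg(9) = -9
  schema.gen = add(-9, 9) = 0
  stage.gen = max2(-9, 9) = 9
  cache.gen = min2(0, 9) = 0
  core.gen = sub(8, 0) = 8
  gamma.gen = max2(9, 0) = 9
  router.gen = sub(9, -9) = 18
  build.gen = min2(18, 8) = 8

Propagation after the edit:
  index.gen: runs — export.txt 9->4; result 4.
  patch.gen: runs — index.gen 9->4; result -4.
  schema.gen: runs — patch.gen -9->-4; export.txt 9->4; result 0 (same value as before).
  stage.gen: runs — patch.gen -9->-4; index.gen 9->4; result 4.
  cache.gen: runs — stage.gen 9->4; result 0 (same value as before).
  core.gen: checked — values it read are unchanged (filter.txt unchanged, cache.gen unchanged); reused cached 8 without running.
  gamma.gen: runs — stage.gen 9->4; result 4.
  router.gen: runs — gamma.gen 9->4; patch.gen -9->-4; result 8.
  build.gen: runs — router.gen 18->8; result 8 (same value as before).

Key observation: the cutoff stops propagation at core.gen — its inputs' values are unchanged, so it reuses its cache.

Marked dirty: build.gen, cache.gen, core.gen, gamma.gen, index.gen, patch.gen, router.gen, schema.gen, stage.gen.
Target commands that run: build.gen, cache.gen, gamma.gen, index.gen, patch.gen, router.gen, schema.gen, stage.gen — 8 in total.
Checked but reused from cache: core.gen.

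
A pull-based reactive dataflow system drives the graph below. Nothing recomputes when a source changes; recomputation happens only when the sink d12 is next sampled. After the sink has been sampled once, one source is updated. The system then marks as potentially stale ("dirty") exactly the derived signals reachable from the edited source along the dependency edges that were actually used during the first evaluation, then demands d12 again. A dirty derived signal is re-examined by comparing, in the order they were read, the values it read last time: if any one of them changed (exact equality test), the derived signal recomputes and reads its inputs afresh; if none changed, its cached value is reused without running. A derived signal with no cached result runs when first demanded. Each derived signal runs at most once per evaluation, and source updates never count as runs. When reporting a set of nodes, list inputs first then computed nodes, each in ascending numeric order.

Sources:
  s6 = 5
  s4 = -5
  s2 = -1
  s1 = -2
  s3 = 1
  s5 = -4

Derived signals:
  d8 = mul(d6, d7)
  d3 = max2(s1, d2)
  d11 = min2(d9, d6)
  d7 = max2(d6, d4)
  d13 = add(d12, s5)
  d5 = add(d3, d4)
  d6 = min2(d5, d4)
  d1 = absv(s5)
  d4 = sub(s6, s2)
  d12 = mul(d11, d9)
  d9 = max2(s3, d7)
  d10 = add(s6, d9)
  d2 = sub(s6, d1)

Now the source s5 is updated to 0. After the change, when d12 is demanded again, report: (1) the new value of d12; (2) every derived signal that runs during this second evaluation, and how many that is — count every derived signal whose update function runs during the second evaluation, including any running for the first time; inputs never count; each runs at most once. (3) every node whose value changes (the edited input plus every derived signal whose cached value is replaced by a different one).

New value of d12: 36.
Derived signals that run: d1, d2, d3, d5, d6 — 5 in total.
Values that change: s5, d1, d2, d3, d5.
Key observation: the change is absorbed at d6 — it re-runs but produces the same value, and the output's value is unchanged.

First evaluation (everything demanded from the output):
  d1 = absv(-4) = 4
  d2 = sub(5, 4) = 1
  d3 = max2(-2, 1) = 1
  d4 = sub(5, -1) = 6
  d5 = add(1, 6) = 7
  d6 = min2(7, 6) = 6
  d7 = max2(6, 6) = 6
  d9 = max2(1, 6) = 6
  d11 = min2(6, 6) = 6
  d12 = mul(6, 6) = 36

Propagation after the edit:
  d1: runs — s5 -4->0; result 0.
  d2: runs — d1 4->0; result 5.
  d3: runs — d2 1->5; result 5.
  d5: runs — d3 1->5; result 11.
  d6: runs — d5 7->11; result 6 (same value as before).
  d7: checked — values it read are unchanged (d6 unchanged, d4 unchanged); reused cached 6 without running.
  d9: checked — values it read are unchanged (s3 unchanged, d7 unchanged); reused cached 6 without running.
  d11: checked — values it read are unchanged (d9 unchanged, d6 unchanged); reused cached 6 without running.
  d12: checked — values it read are unchanged (d11 unchanged, d9 unchanged); reused cached 36 without running.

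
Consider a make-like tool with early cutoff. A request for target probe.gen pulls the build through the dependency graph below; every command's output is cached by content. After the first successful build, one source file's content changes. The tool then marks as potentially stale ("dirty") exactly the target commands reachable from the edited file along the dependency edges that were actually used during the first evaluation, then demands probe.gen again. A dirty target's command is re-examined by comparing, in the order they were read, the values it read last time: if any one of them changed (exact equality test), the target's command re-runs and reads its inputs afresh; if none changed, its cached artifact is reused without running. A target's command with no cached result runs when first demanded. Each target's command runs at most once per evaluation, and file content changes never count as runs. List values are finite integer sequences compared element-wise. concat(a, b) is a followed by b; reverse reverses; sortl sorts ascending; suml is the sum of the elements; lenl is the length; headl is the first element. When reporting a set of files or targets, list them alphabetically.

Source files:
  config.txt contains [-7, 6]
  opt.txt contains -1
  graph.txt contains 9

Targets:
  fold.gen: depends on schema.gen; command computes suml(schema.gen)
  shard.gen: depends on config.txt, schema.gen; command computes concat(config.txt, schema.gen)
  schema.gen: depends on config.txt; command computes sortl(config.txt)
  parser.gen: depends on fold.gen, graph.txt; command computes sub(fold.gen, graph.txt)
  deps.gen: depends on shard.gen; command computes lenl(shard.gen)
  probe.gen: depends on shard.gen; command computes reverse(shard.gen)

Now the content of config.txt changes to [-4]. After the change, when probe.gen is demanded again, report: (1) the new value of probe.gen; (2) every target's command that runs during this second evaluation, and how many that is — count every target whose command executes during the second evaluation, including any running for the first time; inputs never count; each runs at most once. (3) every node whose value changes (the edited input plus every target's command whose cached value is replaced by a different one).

First demand of the output computes:
  schema.gen = sortl([-7, 6]) = [-7, 6]
  shard.gen = concat([-7, 6], [-7, 6]) = [-7, 6, -7, 6]
  probe.gen = reverse([-7, 6, -7, 6]) = [6, -7, 6, -7]

After the edit, cleaning proceeds:
  schema.gen: a read changed (config.txt [-7, 6]->[-4]) — executes, giving [-4].
  shard.gen: a read changed (config.txt [-7, 6]->[-4]; schema.gen [-7, 6]->[-4]) — executes, giving [-4, -4].
  probe.gen: a read changed (shard.gen [-7, 6, -7, 6]->[-4, -4]) — executes, giving [-4, -4].

Demanding probe.gen again yields [-4, -4].
3 target commands run: probe.gen, schema.gen, shard.gen.
The nodes whose values change: config.txt, probe.gen, schema.gen, shard.gen.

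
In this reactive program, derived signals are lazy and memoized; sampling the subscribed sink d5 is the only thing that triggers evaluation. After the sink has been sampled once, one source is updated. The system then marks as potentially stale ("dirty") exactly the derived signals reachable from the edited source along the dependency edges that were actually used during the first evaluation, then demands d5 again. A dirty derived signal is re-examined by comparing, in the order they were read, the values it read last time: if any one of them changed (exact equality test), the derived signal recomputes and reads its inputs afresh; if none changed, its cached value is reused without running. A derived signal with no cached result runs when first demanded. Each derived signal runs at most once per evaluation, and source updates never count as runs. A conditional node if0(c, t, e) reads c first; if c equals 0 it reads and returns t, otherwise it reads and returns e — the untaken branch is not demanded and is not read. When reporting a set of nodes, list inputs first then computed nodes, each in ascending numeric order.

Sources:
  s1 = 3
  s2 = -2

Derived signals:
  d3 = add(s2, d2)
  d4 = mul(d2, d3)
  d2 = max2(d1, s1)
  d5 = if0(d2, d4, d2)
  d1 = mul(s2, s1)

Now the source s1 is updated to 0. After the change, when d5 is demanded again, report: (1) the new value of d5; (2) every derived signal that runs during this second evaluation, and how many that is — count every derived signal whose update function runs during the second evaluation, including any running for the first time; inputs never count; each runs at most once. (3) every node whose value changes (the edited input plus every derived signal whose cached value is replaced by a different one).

Demanding d5 again yields 0.
5 derived signals run: d1, d2, d3, d4, d5.
The nodes whose values change: s1, d1, d2, d5.
Note the branch switch — d3, d4 had no cache and run now for the first time.

First demand of the output computes:
  d1 = mul(-2, 3) = -6
  d2 = max2(-6, 3) = 3
  d5 = if0(d2=3 -> else branch d2) = 3

After the edit, cleaning proceeds:
  d1: a read changed (s1 3->0) — executes, giving 0.
  d2: a read changed (d1 -6->0; s1 3->0) — executes, giving 0.
  d3: had never run; runs now, result -2.
  d4: had never run; runs now, result 0.
  d5: a read changed (d2 3->0; d2 3->0) — executes, giving 0.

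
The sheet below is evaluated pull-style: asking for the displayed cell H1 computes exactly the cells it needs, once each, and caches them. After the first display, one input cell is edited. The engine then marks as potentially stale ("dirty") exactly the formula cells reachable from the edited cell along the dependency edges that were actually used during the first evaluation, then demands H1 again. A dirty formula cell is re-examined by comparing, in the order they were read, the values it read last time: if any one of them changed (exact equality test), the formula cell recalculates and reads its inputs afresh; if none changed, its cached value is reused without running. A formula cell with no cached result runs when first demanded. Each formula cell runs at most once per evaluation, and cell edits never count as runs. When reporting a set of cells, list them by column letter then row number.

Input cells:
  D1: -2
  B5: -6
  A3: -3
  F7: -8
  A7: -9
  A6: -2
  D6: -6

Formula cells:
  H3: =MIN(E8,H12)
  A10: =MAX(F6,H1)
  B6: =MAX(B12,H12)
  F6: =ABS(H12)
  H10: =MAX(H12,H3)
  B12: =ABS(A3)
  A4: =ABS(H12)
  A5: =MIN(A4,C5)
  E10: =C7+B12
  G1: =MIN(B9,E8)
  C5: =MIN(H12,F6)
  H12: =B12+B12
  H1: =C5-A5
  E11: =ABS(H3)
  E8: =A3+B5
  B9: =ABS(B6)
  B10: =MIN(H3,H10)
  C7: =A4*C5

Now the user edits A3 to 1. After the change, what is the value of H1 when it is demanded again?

Demanding H1 again yields 0.

First demand of the output computes:
  B12 = ABS(-3) = 3
  H12 = 3 + 3 = 6
  A4 = ABS(6) = 6
  F6 = ABS(6) = 6
  C5 = MIN(6, 6) = 6
  A5 = MIN(6, 6) = 6
  H1 = 6 - 6 = 0

After the edit, cleaning proceeds:
  B12: a read changed (A3 -3->1) — executes, giving 1.
  H12: a read changed (B12 3->1; B12 3->1) — executes, giving 2.
  A4: a read changed (H12 6->2) — executes, giving 2.
  F6: a read changed (H12 6->2) — executes, giving 2.
  C5: a read changed (H12 6->2; F6 6->2) — executes, giving 2.
  A5: a read changed (A4 6->2; C5 6->2) — executes, giving 2.
  H1: a read changed (C5 6->2; A5 6->2) — executes, giving 0 — identical to its old value.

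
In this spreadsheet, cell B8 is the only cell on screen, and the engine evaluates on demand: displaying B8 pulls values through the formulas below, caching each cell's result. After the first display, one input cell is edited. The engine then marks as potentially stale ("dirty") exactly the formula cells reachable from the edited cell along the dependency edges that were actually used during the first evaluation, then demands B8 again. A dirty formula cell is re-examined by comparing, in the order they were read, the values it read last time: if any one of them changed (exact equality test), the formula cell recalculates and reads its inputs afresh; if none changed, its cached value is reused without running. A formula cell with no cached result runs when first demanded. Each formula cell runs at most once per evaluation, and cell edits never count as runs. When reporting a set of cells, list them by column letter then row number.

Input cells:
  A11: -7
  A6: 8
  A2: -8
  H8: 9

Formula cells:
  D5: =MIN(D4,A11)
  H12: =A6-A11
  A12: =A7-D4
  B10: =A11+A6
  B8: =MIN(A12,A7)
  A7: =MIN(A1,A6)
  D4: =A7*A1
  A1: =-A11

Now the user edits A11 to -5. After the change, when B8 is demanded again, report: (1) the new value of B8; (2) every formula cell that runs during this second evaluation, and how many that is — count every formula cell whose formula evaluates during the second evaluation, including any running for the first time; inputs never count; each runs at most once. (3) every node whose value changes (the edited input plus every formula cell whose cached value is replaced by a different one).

Initial pass — values computed on the first demand:
  A1 = -(-7) = 7
  A7 = MIN(7, 8) = 7
  D4 = 7 * 7 = 49
  A12 = 7 - 49 = -42
  B8 = MIN(-42, 7) = -42

Second demand — change propagation:
  A1: re-runs because A11 -7->-5; new result 5.
  A7: re-runs because A1 7->5; new result 5.
  D4: re-runs because A7 7->5; A1 7->5; new result 25.
  A12: re-runs because A7 7->5; D4 49->25; new result -20.
  B8: re-runs because A12 -42->-20; A7 7->5; new result -20.

B8 now evaluates to -20.
Run set: A1, A7, A12, B8, D4 (5 run).
Changed values: A1, A7, A11, A12, B8, D4.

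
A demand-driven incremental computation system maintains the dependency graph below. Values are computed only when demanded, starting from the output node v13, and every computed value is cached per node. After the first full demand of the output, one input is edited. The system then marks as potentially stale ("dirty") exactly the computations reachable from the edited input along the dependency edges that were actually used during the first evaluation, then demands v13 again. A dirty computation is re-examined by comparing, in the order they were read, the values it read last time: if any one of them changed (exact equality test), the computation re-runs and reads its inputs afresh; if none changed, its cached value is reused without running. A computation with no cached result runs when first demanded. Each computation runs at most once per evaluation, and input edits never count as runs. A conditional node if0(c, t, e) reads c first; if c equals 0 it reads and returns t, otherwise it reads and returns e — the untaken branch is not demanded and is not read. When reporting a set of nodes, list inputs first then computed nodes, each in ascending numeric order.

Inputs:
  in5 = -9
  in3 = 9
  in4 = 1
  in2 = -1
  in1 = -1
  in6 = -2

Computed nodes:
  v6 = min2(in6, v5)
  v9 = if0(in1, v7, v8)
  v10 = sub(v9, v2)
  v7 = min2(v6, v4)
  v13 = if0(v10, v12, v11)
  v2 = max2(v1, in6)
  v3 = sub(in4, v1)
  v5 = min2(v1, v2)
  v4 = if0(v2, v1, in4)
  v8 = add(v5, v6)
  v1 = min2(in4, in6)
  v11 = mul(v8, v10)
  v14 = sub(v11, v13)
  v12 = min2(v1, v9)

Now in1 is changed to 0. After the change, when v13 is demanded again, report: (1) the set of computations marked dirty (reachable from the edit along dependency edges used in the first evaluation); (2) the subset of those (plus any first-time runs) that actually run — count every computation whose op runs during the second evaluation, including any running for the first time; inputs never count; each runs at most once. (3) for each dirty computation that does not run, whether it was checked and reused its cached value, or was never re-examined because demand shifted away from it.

Marked dirty: v9, v10, v11, v13.
Computations that run: v4, v7, v9, v10, v12, v13 — 6 in total.
Never re-examined (demand shifted away): v11.
Key observation: a condition flipped, so demand moved to the other branch — v11 is never re-examined.

First evaluation (everything demanded from the output):
  v1 = min2(1, -2) = -2
  v2 = max2(-2, -2) = -2
  v5 = min2(-2, -2) = -2
  v6 = min2(-2, -2) = -2
  v8 = add(-2, -2) = -4
  v9 = if0(in1=-1 -> else branch v8) = -4
  v10 = sub(-4, -2) = -2
  v11 = mul(-4, -2) = 8
  v13 = if0(v10=-2 -> else branch v11) = 8

Propagation after the edit:
  v4: demanded for the first time — runs, produces 1.
  v7: demanded for the first time — runs, produces -2.
  v9: runs — in1 -1->0; result -2.
  v10: runs — v9 -4->-2; result 0.
  v11: marked dirty but never re-examined — demand shifted away from it.
  v12: demanded for the first time — runs, produces -2.
  v13: runs — v10 -2->0; result -2.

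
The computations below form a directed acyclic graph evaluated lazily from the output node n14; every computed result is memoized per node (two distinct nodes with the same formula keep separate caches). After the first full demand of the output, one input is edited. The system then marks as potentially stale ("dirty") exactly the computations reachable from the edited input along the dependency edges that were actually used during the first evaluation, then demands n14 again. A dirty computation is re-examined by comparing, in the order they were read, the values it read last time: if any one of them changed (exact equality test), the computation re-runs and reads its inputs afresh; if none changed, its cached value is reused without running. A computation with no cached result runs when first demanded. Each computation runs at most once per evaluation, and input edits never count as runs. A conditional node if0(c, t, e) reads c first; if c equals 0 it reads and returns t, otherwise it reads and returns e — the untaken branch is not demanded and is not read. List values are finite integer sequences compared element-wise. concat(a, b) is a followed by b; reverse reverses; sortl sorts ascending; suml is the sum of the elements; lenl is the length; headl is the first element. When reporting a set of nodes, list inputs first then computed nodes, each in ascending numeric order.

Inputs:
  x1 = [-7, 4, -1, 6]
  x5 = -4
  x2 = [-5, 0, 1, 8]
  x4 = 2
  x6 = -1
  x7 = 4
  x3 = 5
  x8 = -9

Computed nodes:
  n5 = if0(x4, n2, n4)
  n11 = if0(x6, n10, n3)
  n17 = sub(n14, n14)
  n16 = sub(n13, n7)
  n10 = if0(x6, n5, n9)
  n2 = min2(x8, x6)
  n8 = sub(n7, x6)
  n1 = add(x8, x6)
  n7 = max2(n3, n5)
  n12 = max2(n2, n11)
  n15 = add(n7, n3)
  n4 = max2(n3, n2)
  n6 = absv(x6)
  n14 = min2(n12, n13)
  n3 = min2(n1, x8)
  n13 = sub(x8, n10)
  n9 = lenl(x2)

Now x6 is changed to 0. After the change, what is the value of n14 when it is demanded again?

First demand of the output computes:
  n1 = add(-9, -1) = -10
  n2 = min2(-9, -1) = -9
  n3 = min2(-10, -9) = -10
  n9 = lenl([-5, 0, 1, 8]) = 4
  n10 = if0(x6=-1 -> else branch n9) = 4
  n11 = if0(x6=-1 -> else branch n3) = -10
  n12 = max2(-9, -10) = -9
  n13 = sub(-9, 4) = -13
  n14 = min2(-9, -13) = -13

After the edit, cleaning proceeds:
  n1: a read changed (x6 -1->0) — executes, giving -9.
  n2: a read changed (x6 -1->0) — executes, giving -9 — identical to its old value.
  n3: a read changed (n1 -10->-9) — executes, giving -9.
  n4: had never run; runs now, result -9.
  n5: had never run; runs now, result -9.
  n10: a read changed (x6 -1->0) — executes, giving -9.
  n11: a read changed (x6 -1->0; n3 -10->-9) — executes, giving -9.
  n12: a read changed (n11 -10->-9) — executes, giving -9 — identical to its old value.
  n13: a read changed (n10 4->-9) — executes, giving 0.
  n14: a read changed (n13 -13->0) — executes, giving -9.

Note the branch switch — n4, n5 had no cache and run now for the first time.

Demanding n14 again yields -9.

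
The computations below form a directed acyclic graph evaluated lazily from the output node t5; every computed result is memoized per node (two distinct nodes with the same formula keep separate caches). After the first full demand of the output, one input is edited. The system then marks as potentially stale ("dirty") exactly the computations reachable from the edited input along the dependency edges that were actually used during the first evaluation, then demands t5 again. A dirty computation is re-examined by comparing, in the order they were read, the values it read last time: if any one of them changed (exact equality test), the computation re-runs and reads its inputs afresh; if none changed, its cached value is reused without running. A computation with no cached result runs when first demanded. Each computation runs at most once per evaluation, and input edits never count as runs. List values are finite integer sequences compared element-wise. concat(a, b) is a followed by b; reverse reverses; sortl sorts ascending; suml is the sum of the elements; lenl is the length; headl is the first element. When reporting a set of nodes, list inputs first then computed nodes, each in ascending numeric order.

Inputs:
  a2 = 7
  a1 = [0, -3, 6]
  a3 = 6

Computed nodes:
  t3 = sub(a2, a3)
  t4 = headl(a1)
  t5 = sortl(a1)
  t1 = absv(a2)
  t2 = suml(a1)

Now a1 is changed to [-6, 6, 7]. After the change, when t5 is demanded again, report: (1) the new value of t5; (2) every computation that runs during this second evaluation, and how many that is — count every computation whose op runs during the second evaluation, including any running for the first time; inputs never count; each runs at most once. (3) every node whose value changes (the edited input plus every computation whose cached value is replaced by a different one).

Demanding t5 again yields [-6, 6, 7].
1 computations run: t5.
The nodes whose values change: a1, t5.

First demand of the output computes:
  t5 = sortl([0, -3, 6]) = [-3, 0, 6]

After the edit, cleaning proceeds:
  t5: a read changed (a1 [0, -3, 6]->[-6, 6, 7]) — executes, giving [-6, 6, 7].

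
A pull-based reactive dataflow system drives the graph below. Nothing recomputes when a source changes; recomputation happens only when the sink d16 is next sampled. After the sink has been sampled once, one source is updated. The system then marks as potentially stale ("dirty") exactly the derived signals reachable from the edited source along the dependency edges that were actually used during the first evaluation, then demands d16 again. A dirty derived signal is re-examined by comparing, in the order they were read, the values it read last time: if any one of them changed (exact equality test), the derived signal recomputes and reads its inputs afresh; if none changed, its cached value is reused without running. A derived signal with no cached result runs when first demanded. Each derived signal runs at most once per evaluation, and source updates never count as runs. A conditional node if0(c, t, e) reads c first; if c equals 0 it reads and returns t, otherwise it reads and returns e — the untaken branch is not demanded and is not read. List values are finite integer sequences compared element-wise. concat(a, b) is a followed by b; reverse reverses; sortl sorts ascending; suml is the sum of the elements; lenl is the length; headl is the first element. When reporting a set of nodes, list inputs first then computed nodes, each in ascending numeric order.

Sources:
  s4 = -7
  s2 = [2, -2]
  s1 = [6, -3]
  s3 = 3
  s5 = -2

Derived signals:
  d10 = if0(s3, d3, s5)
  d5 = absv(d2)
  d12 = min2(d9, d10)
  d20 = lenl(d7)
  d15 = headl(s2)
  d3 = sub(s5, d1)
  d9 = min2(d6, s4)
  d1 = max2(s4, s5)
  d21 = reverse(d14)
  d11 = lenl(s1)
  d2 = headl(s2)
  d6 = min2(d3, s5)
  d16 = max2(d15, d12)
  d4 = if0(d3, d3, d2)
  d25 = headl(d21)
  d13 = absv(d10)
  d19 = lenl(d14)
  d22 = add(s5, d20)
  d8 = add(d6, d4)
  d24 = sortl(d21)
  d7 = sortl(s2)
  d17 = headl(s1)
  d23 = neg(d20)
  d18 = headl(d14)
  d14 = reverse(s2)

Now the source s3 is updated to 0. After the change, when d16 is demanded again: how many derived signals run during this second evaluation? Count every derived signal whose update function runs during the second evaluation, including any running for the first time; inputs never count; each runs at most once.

Derived signals that run: d10, d12 — 2 in total.
Key observation: the change is absorbed at d12 — it re-runs but produces the same value, and the output's value is unchanged.

First evaluation (everything demanded from the output):
  d1 = max2(-7, -2) = -2
  d3 = sub(-2, -2) = 0
  d6 = min2(0, -2) = -2
  d9 = min2(-2, -7) = -7
  d10 = if0(s3=3 -> else branch s5) = -2
  d12 = min2(-7, -2) = -7
  d15 = headl([2, -2]) = 2
  d16 = max2(2, -7) = 2

Propagation after the edit:
  d10: runs — s3 3->0; result 0.
  d12: runs — d10 -2->0; result -7 (same value as before).
  d16: checked — values it read are unchanged (d15 unchanged, d12 unchanged); reused cached 2 without running.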